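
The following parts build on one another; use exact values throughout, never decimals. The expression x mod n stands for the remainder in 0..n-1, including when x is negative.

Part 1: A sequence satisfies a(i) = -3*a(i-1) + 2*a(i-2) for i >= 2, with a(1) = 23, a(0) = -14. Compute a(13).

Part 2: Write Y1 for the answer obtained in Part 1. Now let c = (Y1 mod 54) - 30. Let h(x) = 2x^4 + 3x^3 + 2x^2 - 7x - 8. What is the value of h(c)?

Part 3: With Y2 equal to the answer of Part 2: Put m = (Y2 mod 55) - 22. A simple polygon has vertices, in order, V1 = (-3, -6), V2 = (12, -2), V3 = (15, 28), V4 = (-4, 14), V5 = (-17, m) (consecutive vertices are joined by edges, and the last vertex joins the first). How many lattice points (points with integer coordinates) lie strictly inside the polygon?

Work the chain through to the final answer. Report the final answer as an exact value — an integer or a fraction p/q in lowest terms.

Part 1: a(2) = -3*(23) + 2*(-14) = -97; iterating: a(2)=-97, a(3)=337, a(4)=-1205, a(5)=4289, a(6)=-15277, a(7)=54409, a(8)=-193781, a(9)=690161, a(10)=-2458045, a(11)=8754457, a(12)=-31179461, a(13)=111047297; answer 111047297
Part 2: Y1 = 111047297; c = -7; 2*(-7)^4 + 3*(-7)^3 + 2*(-7)^2 - 7*(-7)^1 - 8 = (4802) + (-1029) + (98) + (49) + (-8) = 3912; answer 3912
Part 3: Y2 = 3912; m = -15; cross terms: (-3*-2 - 12*-6)=78, (12*28 - 15*-2)=366, (15*14 - -4*28)=322, (-4*-15 - -17*14)=298, (-17*-6 - -3*-15)=57; twice the area = |1121| = 1121; area = 1121/2; boundary points = 1 + 3 + 1 + 1 + 1 = 7; strictly interior points = area - boundary/2 + 1 = 558; answer 558

558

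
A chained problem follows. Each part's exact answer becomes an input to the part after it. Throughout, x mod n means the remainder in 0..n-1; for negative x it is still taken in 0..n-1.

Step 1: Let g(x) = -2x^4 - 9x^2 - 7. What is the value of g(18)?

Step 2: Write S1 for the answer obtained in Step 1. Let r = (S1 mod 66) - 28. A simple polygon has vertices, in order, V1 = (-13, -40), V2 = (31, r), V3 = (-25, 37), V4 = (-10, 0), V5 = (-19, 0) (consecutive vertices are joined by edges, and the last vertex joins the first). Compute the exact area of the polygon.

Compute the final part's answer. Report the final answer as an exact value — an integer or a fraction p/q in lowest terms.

Step 1: -2*(18)^4 - 9*(18)^2 - 7 = (-209952) + (-2916) + (-7) = -212875; answer -212875
Step 2: S1 = -212875; r = 13; cross terms: (-13*13 - 31*-40)=1071, (31*37 - -25*13)=1472, (-25*0 - -10*37)=370, (-10*0 - -19*0)=0, (-19*-40 - -13*0)=760; twice the area = |3673| = 3673; area = 3673/2; answer 3673/2

3673/2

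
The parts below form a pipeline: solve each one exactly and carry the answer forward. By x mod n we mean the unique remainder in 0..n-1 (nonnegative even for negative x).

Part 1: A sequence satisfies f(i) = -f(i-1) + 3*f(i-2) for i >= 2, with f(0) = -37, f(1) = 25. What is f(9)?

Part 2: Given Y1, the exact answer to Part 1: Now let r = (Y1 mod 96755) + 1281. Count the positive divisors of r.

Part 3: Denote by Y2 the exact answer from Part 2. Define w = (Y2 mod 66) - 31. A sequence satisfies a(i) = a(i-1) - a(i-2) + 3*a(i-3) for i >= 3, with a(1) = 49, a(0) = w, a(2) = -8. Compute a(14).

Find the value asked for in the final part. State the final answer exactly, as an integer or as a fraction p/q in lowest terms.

Part 1: f(2) = -1*(25) + 3*(-37) = -136; iterating: f(2)=-136, f(3)=211, f(4)=-619, f(5)=1252, f(6)=-3109, f(7)=6865, f(8)=-16192, f(9)=36787; answer 36787
Part 2: Y1 = 36787; r = 38068; 38068 = 2^2 * 31 * 307; number of divisors = (2+1) * (1+1) * (1+1) = 12; answer 12
Part 3: Y2 = 12; w = -19; a(3) = 1*(-8) - 1*(49) + 3*(-19) = -114; iterating: a(3)=-114, a(4)=41, a(5)=131, a(6)=-252, a(7)=-260, a(8)=385, a(9)=-111, a(10)=-1276, a(11)=-10, a(12)=933, a(13)=-2885, a(14)=-3848; answer -3848

-3848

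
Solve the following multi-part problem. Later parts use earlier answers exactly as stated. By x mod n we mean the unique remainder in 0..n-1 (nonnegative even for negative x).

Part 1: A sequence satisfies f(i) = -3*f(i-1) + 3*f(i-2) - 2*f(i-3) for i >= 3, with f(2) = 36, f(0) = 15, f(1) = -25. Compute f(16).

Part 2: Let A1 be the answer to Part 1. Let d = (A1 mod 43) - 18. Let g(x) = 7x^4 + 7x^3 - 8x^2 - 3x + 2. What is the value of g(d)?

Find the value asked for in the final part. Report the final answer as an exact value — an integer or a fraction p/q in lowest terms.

Part 1: f(3) = -3*(36) + 3*(-25) - 2*(15) = -213; iterating: f(3)=-213, f(4)=797, f(5)=-3102, f(6)=12123, f(7)=-47269, f(8)=184380, f(9)=-719193, f(10)=2805257, f(11)=-10942110, f(12)=42680487, f(13)=-166478305, f(14)=649360596, f(15)=-2532877677, f(16)=9879671429; answer 9879671429
Part 2: A1 = 9879671429; d = 11; 7*(11)^4 + 7*(11)^3 - 8*(11)^2 - 3*(11)^1 + 2 = (102487) + (9317) + (-968) + (-33) + (2) = 110805; answer 110805

110805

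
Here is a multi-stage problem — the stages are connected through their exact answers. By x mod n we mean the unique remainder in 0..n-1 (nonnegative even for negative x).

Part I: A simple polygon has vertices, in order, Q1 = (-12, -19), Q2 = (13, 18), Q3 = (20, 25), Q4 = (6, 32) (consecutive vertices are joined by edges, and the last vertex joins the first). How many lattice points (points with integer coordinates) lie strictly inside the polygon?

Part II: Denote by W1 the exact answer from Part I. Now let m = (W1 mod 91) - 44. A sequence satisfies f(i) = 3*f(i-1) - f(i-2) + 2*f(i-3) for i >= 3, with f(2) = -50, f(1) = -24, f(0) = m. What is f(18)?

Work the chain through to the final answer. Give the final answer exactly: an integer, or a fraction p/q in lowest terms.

Part I: cross terms: (-12*18 - 13*-19)=31, (13*25 - 20*18)=-35, (20*32 - 6*25)=490, (6*-19 - -12*32)=270; twice the area = |756| = 756; area = 378; boundary points = 1 + 7 + 7 + 3 = 18; strictly interior points = area - boundary/2 + 1 = 370; answer 370
Part II: W1 = 370; m = -38; f(3) = 3*(-50) - 1*(-24) + 2*(-38) = -202; iterating: f(3)=-202, f(4)=-604, f(5)=-1710, f(6)=-4930, f(7)=-14288, f(8)=-41354, f(9)=-119634, f(10)=-346124, f(11)=-1001446, f(12)=-2897482, f(13)=-8383248, f(14)=-24255154, f(15)=-70177178, f(16)=-203042876, f(17)=-587461758, f(18)=-1699696754; answer -1699696754

-1699696754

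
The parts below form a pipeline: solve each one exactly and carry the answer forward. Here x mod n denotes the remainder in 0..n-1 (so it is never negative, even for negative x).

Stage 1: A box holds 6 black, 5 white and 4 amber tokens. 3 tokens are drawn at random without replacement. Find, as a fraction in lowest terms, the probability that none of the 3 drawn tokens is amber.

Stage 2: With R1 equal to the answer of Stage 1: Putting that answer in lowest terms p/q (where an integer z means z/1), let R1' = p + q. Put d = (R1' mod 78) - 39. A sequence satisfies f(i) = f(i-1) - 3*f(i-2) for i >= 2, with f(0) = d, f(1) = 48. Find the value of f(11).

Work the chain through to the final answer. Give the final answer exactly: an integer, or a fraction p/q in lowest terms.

11493

Stage 1: total draws C(15,3) = 455; favorable C(11,3) = 165; P = 33/91; answer 33/91
Stage 2: R1 = 33/91; threaded value p + q = 124; d = 7; f(2) = 1*(48) - 3*(7) = 27; iterating: f(2)=27, f(3)=-117, f(4)=-198, f(5)=153, f(6)=747, f(7)=288, f(8)=-1953, f(9)=-2817, f(10)=3042, f(11)=11493; answer 11493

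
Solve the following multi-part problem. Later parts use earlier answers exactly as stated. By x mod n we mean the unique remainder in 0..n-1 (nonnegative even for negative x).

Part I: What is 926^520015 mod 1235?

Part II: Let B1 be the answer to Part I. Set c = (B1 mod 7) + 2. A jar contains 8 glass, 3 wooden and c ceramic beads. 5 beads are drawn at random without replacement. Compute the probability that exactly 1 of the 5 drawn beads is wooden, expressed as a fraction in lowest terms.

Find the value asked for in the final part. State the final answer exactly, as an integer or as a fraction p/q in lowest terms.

45/91

Part I: squarings mod 1235: 926^1=926, 926^2=386, 926^4=796, 926^8=61, 926^16=16, 926^32=256, 926^64=81, 926^128=386, 926^256=796, 926^512=61, 926^1024=16, 926^2048=256, 926^4096=81, 926^8192=386, 926^16384=796, 926^32768=61, 926^65536=16, 926^131072=256, 926^262144=81; 926^520015 = 926^1 * 926^2 * 926^4 * 926^8 * 926^64 * 926^256 * 926^512 * 926^1024 * 926^2048 * 926^8192 * 926^16384 * 926^32768 * 926^65536 * 926^131072 * 926^262144 = 211 (mod 1235); answer 211
Part II: B1 = 211; c = 3; total draws C(14,5) = 2002; favorable C(3,1)*C(11,4) = 990; P = 45/91; answer 45/91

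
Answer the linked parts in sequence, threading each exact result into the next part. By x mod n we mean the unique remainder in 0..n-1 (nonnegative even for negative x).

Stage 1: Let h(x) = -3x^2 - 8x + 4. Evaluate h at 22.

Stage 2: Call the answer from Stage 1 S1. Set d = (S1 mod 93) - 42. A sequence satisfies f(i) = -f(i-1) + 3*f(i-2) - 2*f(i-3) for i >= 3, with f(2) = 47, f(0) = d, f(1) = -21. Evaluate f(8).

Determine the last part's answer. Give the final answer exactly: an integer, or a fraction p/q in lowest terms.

12363

Stage 1: -3*(22)^2 - 8*(22)^1 + 4 = (-1452) + (-176) + (4) = -1624; answer -1624
Stage 2: S1 = -1624; d = 8; f(3) = -1*(47) + 3*(-21) - 2*(8) = -126; iterating: f(3)=-126, f(4)=309, f(5)=-781, f(6)=1960, f(7)=-4921, f(8)=12363; answer 12363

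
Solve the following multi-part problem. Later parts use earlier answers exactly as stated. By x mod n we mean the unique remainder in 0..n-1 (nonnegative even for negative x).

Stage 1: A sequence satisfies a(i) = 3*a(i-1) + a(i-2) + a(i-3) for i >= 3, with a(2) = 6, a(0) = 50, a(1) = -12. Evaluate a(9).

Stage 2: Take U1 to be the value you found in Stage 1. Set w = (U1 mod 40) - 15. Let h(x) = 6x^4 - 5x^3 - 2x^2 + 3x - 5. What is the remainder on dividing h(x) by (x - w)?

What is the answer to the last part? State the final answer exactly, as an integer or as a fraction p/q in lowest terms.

589

Stage 1: a(3) = 3*(6) + 1*(-12) + 1*(50) = 56; iterating: a(3)=56, a(4)=162, a(5)=548, a(6)=1862, a(7)=6296, a(8)=21298, a(9)=72052; answer 72052
Stage 2: U1 = 72052; w = -3; remainder = value at the root: 6*(-3)^4 - 5*(-3)^3 - 2*(-3)^2 + 3*(-3)^1 - 5 = (486) + (135) + (-18) + (-9) + (-5) = 589; answer 589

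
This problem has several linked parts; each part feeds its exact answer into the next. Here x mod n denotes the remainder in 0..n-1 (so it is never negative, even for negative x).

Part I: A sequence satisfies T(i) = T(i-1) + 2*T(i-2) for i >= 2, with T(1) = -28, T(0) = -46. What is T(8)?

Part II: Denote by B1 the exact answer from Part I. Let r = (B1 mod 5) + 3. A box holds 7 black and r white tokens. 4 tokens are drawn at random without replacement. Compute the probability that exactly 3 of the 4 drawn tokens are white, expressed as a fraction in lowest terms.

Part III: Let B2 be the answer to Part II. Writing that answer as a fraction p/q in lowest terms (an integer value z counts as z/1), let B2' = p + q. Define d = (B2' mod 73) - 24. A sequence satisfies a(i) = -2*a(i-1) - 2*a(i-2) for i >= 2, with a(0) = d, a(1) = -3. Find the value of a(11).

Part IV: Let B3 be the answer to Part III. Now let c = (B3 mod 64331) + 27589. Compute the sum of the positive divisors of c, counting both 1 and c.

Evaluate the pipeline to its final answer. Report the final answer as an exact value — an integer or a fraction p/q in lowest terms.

44832

Part I: T(2) = 1*(-28) + 2*(-46) = -120; iterating: T(2)=-120, T(3)=-176, T(4)=-416, T(5)=-768, T(6)=-1600, T(7)=-3136, T(8)=-6336; answer -6336
Part II: B1 = -6336; r = 7; total draws C(14,4) = 1001; favorable C(7,3)*C(7,1) = 245; P = 35/143; answer 35/143
Part III: B2 = 35/143; threaded value p + q = 178; d = 8; a(2) = -2*(-3) - 2*(8) = -10; iterating: a(2)=-10, a(3)=26, a(4)=-32, a(5)=12, a(6)=40, a(7)=-104, a(8)=128, a(9)=-48, a(10)=-160, a(11)=416; answer 416
Part IV: B3 = 416; c = 28005; 28005 = 3 * 5 * 1867; sigma = (1 + 3) * (1 + 5) * (1 + 1867) = 4 * 6 * 1868 = 44832; answer 44832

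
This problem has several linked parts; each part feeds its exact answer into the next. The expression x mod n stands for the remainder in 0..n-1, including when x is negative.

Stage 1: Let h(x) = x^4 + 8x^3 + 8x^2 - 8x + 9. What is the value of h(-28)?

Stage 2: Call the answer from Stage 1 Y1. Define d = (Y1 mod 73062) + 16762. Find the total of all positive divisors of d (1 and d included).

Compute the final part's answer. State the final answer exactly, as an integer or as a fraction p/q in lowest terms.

Stage 1: 1*(-28)^4 + 8*(-28)^3 + 8*(-28)^2 - 8*(-28)^1 + 9 = (614656) + (-175616) + (6272) + (224) + (9) = 445545; answer 445545
Stage 2: Y1 = 445545; d = 23935; 23935 = 5 * 4787; sigma = (1 + 5) * (1 + 4787) = 6 * 4788 = 28728; answer 28728

28728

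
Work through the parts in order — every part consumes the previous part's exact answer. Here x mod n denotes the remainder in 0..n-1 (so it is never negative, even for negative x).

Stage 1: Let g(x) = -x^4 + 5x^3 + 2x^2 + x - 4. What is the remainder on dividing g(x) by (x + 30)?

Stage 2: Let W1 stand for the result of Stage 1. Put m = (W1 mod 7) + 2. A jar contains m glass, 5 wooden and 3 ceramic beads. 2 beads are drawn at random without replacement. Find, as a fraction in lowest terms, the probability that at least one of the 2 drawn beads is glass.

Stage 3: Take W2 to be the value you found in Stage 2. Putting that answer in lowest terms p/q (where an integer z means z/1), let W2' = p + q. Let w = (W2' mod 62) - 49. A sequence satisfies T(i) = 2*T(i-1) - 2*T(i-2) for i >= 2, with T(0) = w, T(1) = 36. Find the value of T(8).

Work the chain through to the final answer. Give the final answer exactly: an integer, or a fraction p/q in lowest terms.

Stage 1: remainder = value at the root: -1*(-30)^4 + 5*(-30)^3 + 2*(-30)^2 + 1*(-30)^1 - 4 = (-810000) + (-135000) + (1800) + (-30) + (-4) = -943234; answer -943234
Stage 2: W1 = -943234; m = 4; total draws C(12,2) = 66; complement C(8,2) = 28; favorable 66 - 28 = 38; P = 19/33; answer 19/33
Stage 3: W2 = 19/33; threaded value p + q = 52; w = 3; T(2) = 2*(36) - 2*(3) = 66; iterating: T(2)=66, T(3)=60, T(4)=-12, T(5)=-144, T(6)=-264, T(7)=-240, T(8)=48; answer 48

48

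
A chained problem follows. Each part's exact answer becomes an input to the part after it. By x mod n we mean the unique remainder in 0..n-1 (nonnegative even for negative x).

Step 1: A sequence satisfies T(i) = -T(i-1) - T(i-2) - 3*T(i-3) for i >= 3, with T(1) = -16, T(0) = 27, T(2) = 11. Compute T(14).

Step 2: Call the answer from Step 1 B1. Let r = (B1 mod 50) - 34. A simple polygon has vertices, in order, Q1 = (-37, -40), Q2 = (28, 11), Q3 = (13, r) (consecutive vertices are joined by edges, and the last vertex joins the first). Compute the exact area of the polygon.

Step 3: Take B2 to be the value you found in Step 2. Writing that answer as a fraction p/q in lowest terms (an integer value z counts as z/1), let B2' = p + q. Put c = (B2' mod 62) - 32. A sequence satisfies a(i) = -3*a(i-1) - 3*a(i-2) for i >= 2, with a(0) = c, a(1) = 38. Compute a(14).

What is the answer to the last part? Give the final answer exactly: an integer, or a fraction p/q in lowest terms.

-76545

Step 1: T(3) = -1*(11) - 1*(-16) - 3*(27) = -76; iterating: T(3)=-76, T(4)=113, T(5)=-70, T(6)=185, T(7)=-454, T(8)=479, T(9)=-580, T(10)=1463, T(11)=-2320, T(12)=2597, T(13)=-4666, T(14)=9029; answer 9029
Step 2: B1 = 9029; r = -5; cross terms: (-37*11 - 28*-40)=713, (28*-5 - 13*11)=-283, (13*-40 - -37*-5)=-705; twice the area = |-275| = 275; area = 275/2; answer 275/2
Step 3: B2 = 275/2; threaded value p + q = 277; c = -3; a(2) = -3*(38) - 3*(-3) = -105; iterating: a(2)=-105, a(3)=201, a(4)=-288, a(5)=261, a(6)=81, a(7)=-1026, a(8)=2835, a(9)=-5427, a(10)=7776, a(11)=-7047, a(12)=-2187, a(13)=27702, a(14)=-76545; answer -76545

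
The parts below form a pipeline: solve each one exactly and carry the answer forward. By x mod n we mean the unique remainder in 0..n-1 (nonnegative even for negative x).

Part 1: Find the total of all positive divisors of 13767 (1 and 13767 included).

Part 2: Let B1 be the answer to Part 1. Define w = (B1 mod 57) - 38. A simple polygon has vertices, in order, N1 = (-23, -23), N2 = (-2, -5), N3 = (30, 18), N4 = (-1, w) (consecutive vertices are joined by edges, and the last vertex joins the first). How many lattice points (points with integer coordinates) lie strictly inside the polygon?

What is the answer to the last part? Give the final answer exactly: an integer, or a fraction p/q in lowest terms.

295

Part 1: 13767 = 3 * 13 * 353; sigma = (1 + 3) * (1 + 13) * (1 + 353) = 4 * 14 * 354 = 19824; answer 19824
Part 2: B1 = 19824; w = 7; cross terms: (-23*-5 - -2*-23)=69, (-2*18 - 30*-5)=114, (30*7 - -1*18)=228, (-1*-23 - -23*7)=184; twice the area = |595| = 595; area = 595/2; boundary points = 3 + 1 + 1 + 2 = 7; strictly interior points = area - boundary/2 + 1 = 295; answer 295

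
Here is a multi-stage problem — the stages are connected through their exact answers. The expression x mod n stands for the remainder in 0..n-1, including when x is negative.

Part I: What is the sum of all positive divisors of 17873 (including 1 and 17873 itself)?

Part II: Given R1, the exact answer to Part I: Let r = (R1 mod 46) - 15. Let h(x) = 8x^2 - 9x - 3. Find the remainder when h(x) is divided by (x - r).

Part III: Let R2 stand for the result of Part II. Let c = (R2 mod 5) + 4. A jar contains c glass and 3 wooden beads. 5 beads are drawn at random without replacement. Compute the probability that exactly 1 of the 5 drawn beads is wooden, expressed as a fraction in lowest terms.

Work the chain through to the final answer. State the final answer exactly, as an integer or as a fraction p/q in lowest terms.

Part I: 17873 = 61 * 293; sigma = (1 + 61) * (1 + 293) = 62 * 294 = 18228; answer 18228
Part II: R1 = 18228; r = -3; remainder = value at the root: 8*(-3)^2 - 9*(-3)^1 - 3 = (72) + (27) + (-3) = 96; answer 96
Part III: R2 = 96; c = 5; total draws C(8,5) = 56; favorable C(3,1)*C(5,4) = 15; P = 15/56; answer 15/56

15/56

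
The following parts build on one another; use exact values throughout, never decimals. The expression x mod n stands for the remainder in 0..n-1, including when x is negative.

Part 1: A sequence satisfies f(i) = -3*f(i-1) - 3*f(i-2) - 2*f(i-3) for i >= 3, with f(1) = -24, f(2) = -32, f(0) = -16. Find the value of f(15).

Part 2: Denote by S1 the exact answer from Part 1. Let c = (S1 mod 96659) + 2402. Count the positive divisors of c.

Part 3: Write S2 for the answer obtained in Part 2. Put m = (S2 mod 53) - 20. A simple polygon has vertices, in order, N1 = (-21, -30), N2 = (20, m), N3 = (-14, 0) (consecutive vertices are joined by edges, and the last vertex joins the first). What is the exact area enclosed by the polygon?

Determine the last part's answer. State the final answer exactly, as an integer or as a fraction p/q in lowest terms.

496

Part 1: f(3) = -3*(-32) - 3*(-24) - 2*(-16) = 200; iterating: f(3)=200, f(4)=-456, f(5)=832, f(6)=-1528, f(7)=3000, f(8)=-6080, f(9)=12296, f(10)=-24648, f(11)=49216, f(12)=-98296, f(13)=196536, f(14)=-393152, f(15)=786440; answer 786440
Part 2: S1 = 786440; c = 15570; 15570 = 2 * 3^2 * 5 * 173; number of divisors = (1+1) * (2+1) * (1+1) * (1+1) = 24; answer 24
Part 3: S2 = 24; m = 4; cross terms: (-21*4 - 20*-30)=516, (20*0 - -14*4)=56, (-14*-30 - -21*0)=420; twice the area = |992| = 992; area = 496; answer 496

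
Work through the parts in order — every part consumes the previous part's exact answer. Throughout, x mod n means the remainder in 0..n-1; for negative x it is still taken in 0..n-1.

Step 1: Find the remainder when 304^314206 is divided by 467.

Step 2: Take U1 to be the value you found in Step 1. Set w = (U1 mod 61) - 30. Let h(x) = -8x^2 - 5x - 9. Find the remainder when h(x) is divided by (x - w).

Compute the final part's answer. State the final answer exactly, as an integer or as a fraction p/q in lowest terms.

Step 1: squarings mod 467: 304^1=304, 304^2=417, 304^4=165, 304^8=139, 304^16=174, 304^32=388, 304^64=170, 304^128=413, 304^256=114, 304^512=387, 304^1024=329, 304^2048=364, 304^4096=335, 304^8192=145, 304^16384=10, 304^32768=100, 304^65536=193, 304^131072=356, 304^262144=179; 304^314206 = 304^2 * 304^4 * 304^8 * 304^16 * 304^64 * 304^256 * 304^512 * 304^2048 * 304^16384 * 304^32768 * 304^262144 = 305 (mod 467); answer 305
Step 2: U1 = 305; w = -30; remainder = value at the root: -8*(-30)^2 - 5*(-30)^1 - 9 = (-7200) + (150) + (-9) = -7059; answer -7059

-7059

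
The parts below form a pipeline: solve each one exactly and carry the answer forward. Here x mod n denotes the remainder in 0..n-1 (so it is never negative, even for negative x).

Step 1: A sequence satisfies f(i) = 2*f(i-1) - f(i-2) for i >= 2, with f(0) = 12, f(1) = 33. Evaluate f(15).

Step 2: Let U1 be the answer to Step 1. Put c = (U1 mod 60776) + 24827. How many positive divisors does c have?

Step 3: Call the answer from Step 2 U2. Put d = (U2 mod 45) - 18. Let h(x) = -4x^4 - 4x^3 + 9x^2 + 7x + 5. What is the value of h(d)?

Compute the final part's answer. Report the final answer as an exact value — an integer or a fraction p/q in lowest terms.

Step 1: f(2) = 2*(33) - 1*(12) = 54; iterating: f(2)=54, f(3)=75, f(4)=96, f(5)=117, f(6)=138, f(7)=159, f(8)=180, f(9)=201, f(10)=222, f(11)=243, f(12)=264, f(13)=285, f(14)=306, f(15)=327; answer 327
Step 2: U1 = 327; c = 25154; 25154 = 2 * 12577; number of divisors = (1+1) * (1+1) = 4; answer 4
Step 3: U2 = 4; d = -14; -4*(-14)^4 - 4*(-14)^3 + 9*(-14)^2 + 7*(-14)^1 + 5 = (-153664) + (10976) + (1764) + (-98) + (5) = -141017; answer -141017

-141017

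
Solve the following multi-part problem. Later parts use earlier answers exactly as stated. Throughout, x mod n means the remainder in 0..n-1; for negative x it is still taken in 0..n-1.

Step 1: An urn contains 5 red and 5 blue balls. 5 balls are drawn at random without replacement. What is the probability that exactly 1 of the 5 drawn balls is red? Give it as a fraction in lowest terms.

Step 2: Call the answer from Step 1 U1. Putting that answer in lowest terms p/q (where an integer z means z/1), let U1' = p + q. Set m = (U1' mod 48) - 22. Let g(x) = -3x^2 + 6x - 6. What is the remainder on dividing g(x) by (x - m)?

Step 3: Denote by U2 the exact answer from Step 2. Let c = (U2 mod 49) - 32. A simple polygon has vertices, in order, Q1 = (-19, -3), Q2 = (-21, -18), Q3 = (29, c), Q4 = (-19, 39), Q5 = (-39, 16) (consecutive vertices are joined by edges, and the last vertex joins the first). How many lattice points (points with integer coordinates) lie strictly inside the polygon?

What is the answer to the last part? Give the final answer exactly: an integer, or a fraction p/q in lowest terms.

Step 1: total draws C(10,5) = 252; favorable C(5,1)*C(5,4) = 25; P = 25/252; answer 25/252
Step 2: U1 = 25/252; threaded value p + q = 277; m = 15; remainder = value at the root: -3*(15)^2 + 6*(15)^1 - 6 = (-675) + (90) + (-6) = -591; answer -591
Step 3: U2 = -591; c = 14; cross terms: (-19*-18 - -21*-3)=279, (-21*14 - 29*-18)=228, (29*39 - -19*14)=1397, (-19*16 - -39*39)=1217, (-39*-3 - -19*16)=421; twice the area = |3542| = 3542; area = 1771; boundary points = 1 + 2 + 1 + 1 + 1 = 6; strictly interior points = area - boundary/2 + 1 = 1769; answer 1769

1769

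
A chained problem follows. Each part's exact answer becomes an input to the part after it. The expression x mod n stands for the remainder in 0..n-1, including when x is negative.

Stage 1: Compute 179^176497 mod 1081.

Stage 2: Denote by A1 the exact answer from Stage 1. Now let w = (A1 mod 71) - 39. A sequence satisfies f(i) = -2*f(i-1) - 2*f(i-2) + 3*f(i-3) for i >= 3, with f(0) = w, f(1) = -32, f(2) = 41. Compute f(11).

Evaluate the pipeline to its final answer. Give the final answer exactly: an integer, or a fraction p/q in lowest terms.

-3411

Stage 1: squarings mod 1081: 179^1=179, 179^2=692, 179^4=1062, 179^8=361, 179^16=601, 179^32=147, 179^64=1070, 179^128=121, 179^256=588, 179^512=905, 179^1024=708, 179^2048=761, 179^4096=786, 179^8192=545, 179^16384=831, 179^32768=883, 179^65536=288, 179^131072=788; 179^176497 = 179^1 * 179^16 * 179^32 * 179^64 * 179^256 * 179^4096 * 179^8192 * 179^32768 * 179^131072 = 669 (mod 1081); answer 669
Stage 2: A1 = 669; w = -9; f(3) = -2*(41) - 2*(-32) + 3*(-9) = -45; iterating: f(3)=-45, f(4)=-88, f(5)=389, f(6)=-737, f(7)=432, f(8)=1777, f(9)=-6629, f(10)=11000, f(11)=-3411; answer -3411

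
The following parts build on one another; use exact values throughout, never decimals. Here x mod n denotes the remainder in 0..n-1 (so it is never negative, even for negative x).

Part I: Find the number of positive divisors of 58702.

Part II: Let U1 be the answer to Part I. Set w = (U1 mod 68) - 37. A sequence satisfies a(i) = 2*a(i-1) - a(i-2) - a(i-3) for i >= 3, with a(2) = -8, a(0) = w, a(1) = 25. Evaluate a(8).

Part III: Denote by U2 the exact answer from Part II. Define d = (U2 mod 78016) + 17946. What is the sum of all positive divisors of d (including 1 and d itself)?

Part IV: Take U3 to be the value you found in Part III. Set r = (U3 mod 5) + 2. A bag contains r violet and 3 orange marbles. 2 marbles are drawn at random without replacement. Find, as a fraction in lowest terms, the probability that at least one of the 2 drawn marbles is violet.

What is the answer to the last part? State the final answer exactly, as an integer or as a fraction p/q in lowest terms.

Part I: 58702 = 2 * 7^2 * 599; number of divisors = (1+1) * (2+1) * (1+1) = 12; answer 12
Part II: U1 = 12; w = -25; a(3) = 2*(-8) - 1*(25) - 1*(-25) = -16; iterating: a(3)=-16, a(4)=-49, a(5)=-74, a(6)=-83, a(7)=-43, a(8)=71; answer 71
Part III: U2 = 71; d = 18017; 18017 = 43 * 419; sigma = (1 + 43) * (1 + 419) = 44 * 420 = 18480; answer 18480
Part IV: U3 = 18480; r = 2; total draws C(5,2) = 10; complement C(3,2) = 3; favorable 10 - 3 = 7; P = 7/10; answer 7/10

7/10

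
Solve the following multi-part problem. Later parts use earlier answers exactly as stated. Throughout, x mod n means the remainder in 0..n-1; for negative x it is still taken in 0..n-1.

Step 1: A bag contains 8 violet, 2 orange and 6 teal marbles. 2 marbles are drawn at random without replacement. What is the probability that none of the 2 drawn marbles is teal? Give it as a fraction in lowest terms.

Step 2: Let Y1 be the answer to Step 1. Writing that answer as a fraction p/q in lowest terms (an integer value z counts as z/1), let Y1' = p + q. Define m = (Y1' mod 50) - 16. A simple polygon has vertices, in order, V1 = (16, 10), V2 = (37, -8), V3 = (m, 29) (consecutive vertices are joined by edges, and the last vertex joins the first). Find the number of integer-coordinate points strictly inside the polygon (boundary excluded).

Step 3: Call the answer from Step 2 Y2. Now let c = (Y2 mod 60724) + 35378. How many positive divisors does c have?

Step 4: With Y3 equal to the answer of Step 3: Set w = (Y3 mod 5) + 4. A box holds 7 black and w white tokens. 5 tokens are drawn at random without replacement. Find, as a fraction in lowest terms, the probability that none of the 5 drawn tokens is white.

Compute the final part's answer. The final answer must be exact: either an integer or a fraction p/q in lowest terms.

1/143

Step 1: total draws C(16,2) = 120; favorable C(10,2) = 45; P = 3/8; answer 3/8
Step 2: Y1 = 3/8; threaded value p + q = 11; m = -5; cross terms: (16*-8 - 37*10)=-498, (37*29 - -5*-8)=1033, (-5*10 - 16*29)=-514; twice the area = |21| = 21; area = 21/2; boundary points = 3 + 1 + 1 = 5; strictly interior points = area - boundary/2 + 1 = 9; answer 9
Step 3: Y2 = 9; c = 35387; 35387 = 11 * 3217; number of divisors = (1+1) * (1+1) = 4; answer 4
Step 4: Y3 = 4; w = 8; total draws C(15,5) = 3003; favorable C(7,5) = 21; P = 1/143; answer 1/143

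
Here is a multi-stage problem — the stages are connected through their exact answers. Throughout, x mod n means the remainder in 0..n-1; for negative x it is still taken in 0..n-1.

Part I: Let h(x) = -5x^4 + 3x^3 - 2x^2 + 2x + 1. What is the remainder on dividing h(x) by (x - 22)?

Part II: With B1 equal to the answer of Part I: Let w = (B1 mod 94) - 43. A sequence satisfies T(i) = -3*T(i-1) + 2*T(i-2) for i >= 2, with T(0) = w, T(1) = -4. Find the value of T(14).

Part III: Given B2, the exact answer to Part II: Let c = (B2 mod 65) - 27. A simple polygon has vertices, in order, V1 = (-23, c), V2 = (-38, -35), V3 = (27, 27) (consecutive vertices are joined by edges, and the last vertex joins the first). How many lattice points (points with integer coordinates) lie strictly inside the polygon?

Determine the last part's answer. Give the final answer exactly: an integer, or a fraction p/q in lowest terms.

Part I: remainder = value at the root: -5*(22)^4 + 3*(22)^3 - 2*(22)^2 + 2*(22)^1 + 1 = (-1171280) + (31944) + (-968) + (44) + (1) = -1140259; answer -1140259
Part II: B1 = -1140259; w = 12; T(2) = -3*(-4) + 2*(12) = 36; iterating: T(2)=36, T(3)=-116, T(4)=420, T(5)=-1492, T(6)=5316, T(7)=-18932, T(8)=67428, T(9)=-240148, T(10)=855300, T(11)=-3046196, T(12)=10849188, T(13)=-38639956, T(14)=137618244; answer 137618244
Part III: B2 = 137618244; c = 22; cross terms: (-23*-35 - -38*22)=1641, (-38*27 - 27*-35)=-81, (27*22 - -23*27)=1215; twice the area = |2775| = 2775; area = 2775/2; boundary points = 3 + 1 + 5 = 9; strictly interior points = area - boundary/2 + 1 = 1384; answer 1384

1384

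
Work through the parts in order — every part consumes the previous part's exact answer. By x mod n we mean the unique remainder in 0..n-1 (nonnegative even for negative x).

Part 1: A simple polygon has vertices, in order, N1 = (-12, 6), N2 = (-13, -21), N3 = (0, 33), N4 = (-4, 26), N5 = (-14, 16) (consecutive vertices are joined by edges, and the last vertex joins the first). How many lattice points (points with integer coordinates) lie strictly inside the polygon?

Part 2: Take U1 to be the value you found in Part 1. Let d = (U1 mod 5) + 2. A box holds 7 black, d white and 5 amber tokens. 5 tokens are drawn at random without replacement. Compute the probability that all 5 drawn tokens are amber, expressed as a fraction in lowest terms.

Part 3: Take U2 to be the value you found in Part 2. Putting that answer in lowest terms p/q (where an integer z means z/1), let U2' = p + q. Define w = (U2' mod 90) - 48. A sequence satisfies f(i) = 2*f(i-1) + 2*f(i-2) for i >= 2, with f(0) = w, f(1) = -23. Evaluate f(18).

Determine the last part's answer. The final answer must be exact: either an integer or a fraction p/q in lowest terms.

-918161408

Part 1: cross terms: (-12*-21 - -13*6)=330, (-13*33 - 0*-21)=-429, (0*26 - -4*33)=132, (-4*16 - -14*26)=300, (-14*6 - -12*16)=108; twice the area = |441| = 441; area = 441/2; boundary points = 1 + 1 + 1 + 10 + 2 = 15; strictly interior points = area - boundary/2 + 1 = 214; answer 214
Part 2: U1 = 214; d = 6; total draws C(18,5) = 8568; favorable C(5,5) = 1; P = 1/8568; answer 1/8568
Part 3: U2 = 1/8568; threaded value p + q = 8569; w = -29; f(2) = 2*(-23) + 2*(-29) = -104; iterating: f(2)=-104, f(3)=-254, f(4)=-716, f(5)=-1940, f(6)=-5312, f(7)=-14504, f(8)=-39632, f(9)=-108272, f(10)=-295808, f(11)=-808160, f(12)=-2207936, f(13)=-6032192, f(14)=-16480256, f(15)=-45024896, f(16)=-123010304, f(17)=-336070400, f(18)=-918161408; answer -918161408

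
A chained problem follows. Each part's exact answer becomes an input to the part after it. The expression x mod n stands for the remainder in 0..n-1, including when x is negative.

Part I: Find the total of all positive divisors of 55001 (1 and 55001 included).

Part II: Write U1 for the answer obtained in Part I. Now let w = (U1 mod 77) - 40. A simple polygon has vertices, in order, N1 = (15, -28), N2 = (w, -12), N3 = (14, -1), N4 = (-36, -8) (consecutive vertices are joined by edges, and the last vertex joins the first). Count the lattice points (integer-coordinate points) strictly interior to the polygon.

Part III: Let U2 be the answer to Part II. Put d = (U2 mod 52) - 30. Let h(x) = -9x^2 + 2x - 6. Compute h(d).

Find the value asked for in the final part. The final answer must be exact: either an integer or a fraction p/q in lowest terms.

Part I: 55001 is prime, so its only divisors are 1 and 55001; sigma = 1 + 55001 = 55002; answer 55002
Part II: U1 = 55002; w = -16; cross terms: (15*-12 - -16*-28)=-628, (-16*-1 - 14*-12)=184, (14*-8 - -36*-1)=-148, (-36*-28 - 15*-8)=1128; twice the area = |536| = 536; area = 268; boundary points = 1 + 1 + 1 + 1 = 4; strictly interior points = area - boundary/2 + 1 = 267; answer 267
Part III: U2 = 267; d = -23; -9*(-23)^2 + 2*(-23)^1 - 6 = (-4761) + (-46) + (-6) = -4813; answer -4813

-4813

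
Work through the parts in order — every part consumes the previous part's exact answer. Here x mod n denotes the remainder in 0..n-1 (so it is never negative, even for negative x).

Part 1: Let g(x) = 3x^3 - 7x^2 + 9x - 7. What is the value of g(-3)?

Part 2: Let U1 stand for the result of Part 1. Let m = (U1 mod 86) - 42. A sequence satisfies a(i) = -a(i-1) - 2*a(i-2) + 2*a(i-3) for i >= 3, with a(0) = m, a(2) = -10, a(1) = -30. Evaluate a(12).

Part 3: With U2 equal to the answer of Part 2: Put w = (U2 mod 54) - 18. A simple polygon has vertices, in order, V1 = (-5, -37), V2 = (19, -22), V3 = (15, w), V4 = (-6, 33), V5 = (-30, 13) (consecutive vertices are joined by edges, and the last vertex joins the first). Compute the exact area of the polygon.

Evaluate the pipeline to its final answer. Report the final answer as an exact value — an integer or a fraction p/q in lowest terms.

Part 1: 3*(-3)^3 - 7*(-3)^2 + 9*(-3)^1 - 7 = (-81) + (-63) + (-27) + (-7) = -178; answer -178
Part 2: U1 = -178; m = 38; a(3) = -1*(-10) - 2*(-30) + 2*(38) = 146; iterating: a(3)=146, a(4)=-186, a(5)=-126, a(6)=790, a(7)=-910, a(8)=-922, a(9)=4322, a(10)=-4298, a(11)=-6190, a(12)=23430; answer 23430
Part 3: U2 = 23430; w = 30; cross terms: (-5*-22 - 19*-37)=813, (19*30 - 15*-22)=900, (15*33 - -6*30)=675, (-6*13 - -30*33)=912, (-30*-37 - -5*13)=1175; twice the area = |4475| = 4475; area = 4475/2; answer 4475/2

4475/2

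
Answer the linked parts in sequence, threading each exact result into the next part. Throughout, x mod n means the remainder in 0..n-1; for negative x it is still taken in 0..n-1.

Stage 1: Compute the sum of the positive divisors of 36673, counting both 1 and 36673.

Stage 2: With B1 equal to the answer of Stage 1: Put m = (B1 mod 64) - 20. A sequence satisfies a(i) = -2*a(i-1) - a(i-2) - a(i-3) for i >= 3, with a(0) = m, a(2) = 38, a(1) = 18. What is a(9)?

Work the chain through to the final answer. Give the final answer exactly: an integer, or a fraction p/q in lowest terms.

-1518

Stage 1: 36673 = 7 * 13^2 * 31; sigma = (1 + 7) * (1 + 13 + 169) * (1 + 31) = 8 * 183 * 32 = 46848; answer 46848
Stage 2: B1 = 46848; m = -20; a(3) = -2*(38) - 1*(18) - 1*(-20) = -74; iterating: a(3)=-74, a(4)=92, a(5)=-148, a(6)=278, a(7)=-500, a(8)=870, a(9)=-1518; answer -1518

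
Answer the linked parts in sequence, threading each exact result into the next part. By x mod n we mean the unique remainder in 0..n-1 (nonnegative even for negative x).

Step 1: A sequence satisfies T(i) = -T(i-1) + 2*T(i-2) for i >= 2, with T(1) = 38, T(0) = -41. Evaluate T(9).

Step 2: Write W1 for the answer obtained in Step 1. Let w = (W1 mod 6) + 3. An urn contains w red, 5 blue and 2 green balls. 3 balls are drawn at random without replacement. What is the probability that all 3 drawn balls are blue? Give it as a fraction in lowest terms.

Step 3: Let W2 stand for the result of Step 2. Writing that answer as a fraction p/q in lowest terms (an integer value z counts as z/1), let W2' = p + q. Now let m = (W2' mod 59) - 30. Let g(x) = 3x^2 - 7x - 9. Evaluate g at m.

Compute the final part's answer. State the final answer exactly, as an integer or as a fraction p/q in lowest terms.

1331

Step 1: T(2) = -1*(38) + 2*(-41) = -120; iterating: T(2)=-120, T(3)=196, T(4)=-436, T(5)=828, T(6)=-1700, T(7)=3356, T(8)=-6756, T(9)=13468; answer 13468
Step 2: W1 = 13468; w = 7; total draws C(14,3) = 364; favorable C(5,3) = 10; P = 5/182; answer 5/182
Step 3: W2 = 5/182; threaded value p + q = 187; m = -20; 3*(-20)^2 - 7*(-20)^1 - 9 = (1200) + (140) + (-9) = 1331; answer 1331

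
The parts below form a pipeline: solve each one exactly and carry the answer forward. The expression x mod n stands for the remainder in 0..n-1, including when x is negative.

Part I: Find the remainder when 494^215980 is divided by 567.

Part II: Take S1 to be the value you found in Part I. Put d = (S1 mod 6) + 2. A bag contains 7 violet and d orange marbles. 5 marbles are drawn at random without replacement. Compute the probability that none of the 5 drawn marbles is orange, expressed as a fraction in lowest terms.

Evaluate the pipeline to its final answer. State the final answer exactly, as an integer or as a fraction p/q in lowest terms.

Part I: squarings mod 567: 494^1=494, 494^2=226, 494^4=46, 494^8=415, 494^16=424, 494^32=37, 494^64=235, 494^128=226, 494^256=46, 494^512=415, 494^1024=424, 494^2048=37, 494^4096=235, 494^8192=226, 494^16384=46, 494^32768=415, 494^65536=424, 494^131072=37; 494^215980 = 494^4 * 494^8 * 494^32 * 494^128 * 494^256 * 494^512 * 494^2048 * 494^16384 * 494^65536 * 494^131072 = 424 (mod 567); answer 424
Part II: S1 = 424; d = 6; total draws C(13,5) = 1287; favorable C(7,5) = 21; P = 7/429; answer 7/429

7/429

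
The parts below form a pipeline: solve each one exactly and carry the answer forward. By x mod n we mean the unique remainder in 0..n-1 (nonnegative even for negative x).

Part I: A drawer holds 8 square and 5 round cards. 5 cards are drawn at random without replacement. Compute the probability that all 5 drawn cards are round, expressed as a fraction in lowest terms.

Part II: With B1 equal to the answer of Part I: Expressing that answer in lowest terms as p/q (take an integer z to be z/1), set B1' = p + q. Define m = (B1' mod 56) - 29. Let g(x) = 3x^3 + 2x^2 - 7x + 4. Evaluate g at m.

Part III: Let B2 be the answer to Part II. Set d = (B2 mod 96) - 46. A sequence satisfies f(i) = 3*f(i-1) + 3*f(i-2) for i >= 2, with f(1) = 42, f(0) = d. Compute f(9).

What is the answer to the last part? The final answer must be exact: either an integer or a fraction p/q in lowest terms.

1595052

Part I: total draws C(13,5) = 1287; favorable C(5,5) = 1; P = 1/1287; answer 1/1287
Part II: B1 = 1/1287; threaded value p + q = 1288; m = -29; 3*(-29)^3 + 2*(-29)^2 - 7*(-29)^1 + 4 = (-73167) + (1682) + (203) + (4) = -71278; answer -71278
Part III: B2 = -71278; d = 4; f(2) = 3*(42) + 3*(4) = 138; iterating: f(2)=138, f(3)=540, f(4)=2034, f(5)=7722, f(6)=29268, f(7)=110970, f(8)=420714, f(9)=1595052; answer 1595052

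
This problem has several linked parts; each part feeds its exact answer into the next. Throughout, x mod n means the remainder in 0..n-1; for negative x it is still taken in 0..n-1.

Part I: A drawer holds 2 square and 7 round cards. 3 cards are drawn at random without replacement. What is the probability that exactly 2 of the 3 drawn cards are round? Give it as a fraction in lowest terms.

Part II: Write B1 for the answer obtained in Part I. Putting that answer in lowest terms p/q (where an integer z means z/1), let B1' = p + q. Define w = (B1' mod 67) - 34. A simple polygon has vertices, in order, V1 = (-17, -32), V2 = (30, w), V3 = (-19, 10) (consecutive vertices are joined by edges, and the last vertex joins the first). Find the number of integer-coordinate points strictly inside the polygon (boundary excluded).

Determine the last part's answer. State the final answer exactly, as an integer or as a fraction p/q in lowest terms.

Part I: total draws C(9,3) = 84; favorable C(7,2)*C(2,1) = 42; P = 1/2; answer 1/2
Part II: B1 = 1/2; threaded value p + q = 3; w = -31; cross terms: (-17*-31 - 30*-32)=1487, (30*10 - -19*-31)=-289, (-19*-32 - -17*10)=778; twice the area = |1976| = 1976; area = 988; boundary points = 1 + 1 + 2 = 4; strictly interior points = area - boundary/2 + 1 = 987; answer 987

987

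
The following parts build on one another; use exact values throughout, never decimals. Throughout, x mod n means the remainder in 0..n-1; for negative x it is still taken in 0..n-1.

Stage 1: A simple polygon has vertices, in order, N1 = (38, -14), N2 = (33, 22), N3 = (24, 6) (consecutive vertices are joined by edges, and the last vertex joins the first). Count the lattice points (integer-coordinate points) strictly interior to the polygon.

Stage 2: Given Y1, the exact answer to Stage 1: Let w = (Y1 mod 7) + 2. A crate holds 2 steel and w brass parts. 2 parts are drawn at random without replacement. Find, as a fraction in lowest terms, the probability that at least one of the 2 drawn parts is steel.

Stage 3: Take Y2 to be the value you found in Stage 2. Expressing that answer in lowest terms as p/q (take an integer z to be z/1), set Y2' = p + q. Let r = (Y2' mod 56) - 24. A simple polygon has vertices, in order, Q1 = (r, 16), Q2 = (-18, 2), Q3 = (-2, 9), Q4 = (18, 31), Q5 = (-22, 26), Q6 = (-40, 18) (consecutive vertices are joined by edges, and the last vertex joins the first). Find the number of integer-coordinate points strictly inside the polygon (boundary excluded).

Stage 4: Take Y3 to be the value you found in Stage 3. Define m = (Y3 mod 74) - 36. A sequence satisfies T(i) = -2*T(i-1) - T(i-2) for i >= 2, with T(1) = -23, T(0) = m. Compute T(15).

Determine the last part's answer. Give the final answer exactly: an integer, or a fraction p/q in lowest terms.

Stage 1: cross terms: (38*22 - 33*-14)=1298, (33*6 - 24*22)=-330, (24*-14 - 38*6)=-564; twice the area = |404| = 404; area = 202; boundary points = 1 + 1 + 2 = 4; strictly interior points = area - boundary/2 + 1 = 201; answer 201
Stage 2: Y1 = 201; w = 7; total draws C(9,2) = 36; complement C(7,2) = 21; favorable 36 - 21 = 15; P = 5/12; answer 5/12
Stage 3: Y2 = 5/12; threaded value p + q = 17; r = -7; cross terms: (-7*2 - -18*16)=274, (-18*9 - -2*2)=-158, (-2*31 - 18*9)=-224, (18*26 - -22*31)=1150, (-22*18 - -40*26)=644, (-40*16 - -7*18)=-514; twice the area = |1172| = 1172; area = 586; boundary points = 1 + 1 + 2 + 5 + 2 + 1 = 12; strictly interior points = area - boundary/2 + 1 = 581; answer 581
Stage 4: Y3 = 581; m = 27; T(2) = -2*(-23) - 1*(27) = 19; iterating: T(2)=19, T(3)=-15, T(4)=11, T(5)=-7, T(6)=3, T(7)=1, T(8)=-5, T(9)=9, T(10)=-13, T(11)=17, T(12)=-21, T(13)=25, T(14)=-29, T(15)=33; answer 33

33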